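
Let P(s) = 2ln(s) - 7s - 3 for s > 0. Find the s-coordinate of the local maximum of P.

2/7

P'(s) = 2/s − 7 = 0 gives s = 2/7.
P''(s) = -2/s², which is negative for s > 0, so this is a local maximum.
P(2/7) = 2·ln(2/7) - 2 - 3 ≈ -7.5055.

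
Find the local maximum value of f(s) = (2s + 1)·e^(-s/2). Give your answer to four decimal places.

f'(s) = 2·e^(-s/2) + (2s + 1)·(-1/2)·e^(-s/2) = (-s + 3/2)·e^(-s/2). Since e^(-s/2) > 0, the only critical point is s = 3/2.
f''(3/2) has the same sign as -1 < 0, so this is a local maximum.
f(3/2) = (4)·e^(-3/4) ≈ 1.8895.

1.8895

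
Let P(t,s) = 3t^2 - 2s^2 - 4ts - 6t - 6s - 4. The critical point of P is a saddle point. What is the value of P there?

1/2

∂P/∂t = 6t - 4s - 6 = 0 and ∂P/∂s = -4t - 4s - 6 = 0, so (t, s) = (0, -3/2).
The Hessian has P_{tt} = 6, P_{ss} = -4, P_{ts} = -4, giving D = -40 < 0, so the point is a saddle point.
P(0, -3/2) = 1/2.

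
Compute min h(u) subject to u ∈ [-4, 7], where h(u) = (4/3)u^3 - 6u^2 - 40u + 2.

The derivative is 4u^2 - 12u - 40, which vanishes at u = -2 and u = 5.
Candidates: h(-4) = -58/3; h(-2) = 142/3; h(5) = -544/3; h(7) = -344/3.
The minimum over the interval is -544/3, attained at u = 5.

-544/3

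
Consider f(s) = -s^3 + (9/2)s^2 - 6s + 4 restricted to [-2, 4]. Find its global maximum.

The derivative is -3s^2 + 9s - 6, which vanishes at s = 1 and s = 2.
Candidates: f(-2) = 42,  f(1) = 3/2,  f(2) = 2,  f(4) = -12.
The maximum over the interval is 42, attained at s = -2.

42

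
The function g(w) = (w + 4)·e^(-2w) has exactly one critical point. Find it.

g'(w) = 1·e^(-2w) + (w + 4)·(-2)·e^(-2w) = (-2w - 7)·e^(-2w). Since e^(-2w) > 0, the only critical point is w = -7/2.
g''(-7/2) has the same sign as -2 < 0, so this is a local maximum.
g(-7/2) = (1/2)·e^(7) ≈ 548.3166.

-7/2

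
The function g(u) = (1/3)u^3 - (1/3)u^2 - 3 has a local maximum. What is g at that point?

-3

Critical points: g'(u) = u^2 - (2/3)u vanishes at u = 0, 2/3.
Since g''(u) = 2u - 2/3, we get g''(0) = -2/3 < 0 ⇒ local maximum; g''(2/3) = 2/3 > 0 ⇒ local minimum.
Thus g has its local maximum at u = 0, with value -3.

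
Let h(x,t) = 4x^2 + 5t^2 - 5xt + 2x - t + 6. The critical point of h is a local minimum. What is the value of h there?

316/55

∂h/∂x = 8x - 5t + 2 = 0 and ∂h/∂t = -5x + 10t - 1 = 0, so (x, t) = (-3/11, -2/55).
The Hessian has h_{xx} = 8, h_{tt} = 10, h_{xt} = -5, giving D = 55 > 0 with h_{xx} > 0, so the point is a local minimum.
h(-3/11, -2/55) = 316/55.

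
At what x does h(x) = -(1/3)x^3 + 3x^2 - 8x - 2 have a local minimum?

Critical points: h'(x) = -x^2 + 6x - 8 vanishes at x = 2, 4.
h''(x) = -2x + 6. h''(2) = 2 > 0 ⇒ local minimum; h''(4) = -2 < 0 ⇒ local maximum.
So the local minimum value is h(2) = -26/3.

2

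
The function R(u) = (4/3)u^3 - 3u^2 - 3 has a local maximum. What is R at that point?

Critical points: R'(u) = 4u^2 - 6u vanishes at u = 0, 3/2.
R''(u) = 8u - 6. R''(0) = -6 < 0 ⇒ local maximum; R''(3/2) = 6 > 0 ⇒ local minimum.
The local maximum is R(0) = -3.

-3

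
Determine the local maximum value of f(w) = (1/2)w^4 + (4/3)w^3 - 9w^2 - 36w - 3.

91/3

f'(w) = 2w^3 + 4w^2 - 18w - 36. Setting f'(w) = 0 gives w ∈ {-3, -2, 3}.
Since f''(w) = 6w^2 + 8w - 18, we get f''(-3) = 12 > 0 ⇒ local minimum; f''(-2) = -10 < 0 ⇒ local maximum; f''(3) = 60 > 0 ⇒ local minimum.
The local maximum is f(-2) = 91/3.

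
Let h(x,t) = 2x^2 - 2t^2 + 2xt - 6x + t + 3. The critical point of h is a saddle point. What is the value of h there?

∂h/∂x = 4x + 2t - 6 = 0 and ∂h/∂t = 2x - 4t + 1 = 0, so (x, t) = (11/10, 4/5).
The Hessian has h_{xx} = 4, h_{tt} = -4, h_{xt} = 2, giving D = -20 < 0, so the point is a saddle point.
h(11/10, 4/5) = 1/10.

1/10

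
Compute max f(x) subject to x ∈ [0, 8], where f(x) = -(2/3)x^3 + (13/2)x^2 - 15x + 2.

37/6

The derivative is -2x^2 + 13x - 15, which vanishes at x = 3/2 and x = 5.
Compare values at every candidate in [0, 8]: f(0) = 2,  f(3/2) = -65/8,  f(5) = 37/6,  f(8) = -130/3.
Hence the absolute maximum is 37/6 at x = 5.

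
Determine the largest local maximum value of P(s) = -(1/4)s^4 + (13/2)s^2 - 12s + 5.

P'(s) = -s^3 + 13s - 12 = 0 at s = -4, 1, 3.
P''(s) = -3s^2 + 13. P''(-4) = -35 < 0 ⇒ local maximum; P''(1) = 10 > 0 ⇒ local minimum; P''(3) = -14 < 0 ⇒ local maximum.
Thus P has its largest local maximum at s = -4, with value 93.

93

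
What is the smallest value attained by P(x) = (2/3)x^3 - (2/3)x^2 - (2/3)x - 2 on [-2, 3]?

-26/3

Differentiating, P'(x) = 2x^2 - (4/3)x - 2/3; which vanishes at x = -1/3 and x = 1.
Compare values at every candidate in [-2, 3]: P(-2) = -26/3,  P(-1/3) = -152/81,  P(1) = -8/3,  P(3) = 8.
So the minimum is P(-2) = -26/3.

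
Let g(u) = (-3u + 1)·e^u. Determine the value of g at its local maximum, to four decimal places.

By the product rule, g'(u) = (-3u - 2)·e^u. Since e^u > 0, the only critical point is u = -2/3.
g''(-2/3) has the same sign as -3 < 0, so this is a local maximum.
g(-2/3) = (3)·e^(-2/3) ≈ 1.5403.

1.5403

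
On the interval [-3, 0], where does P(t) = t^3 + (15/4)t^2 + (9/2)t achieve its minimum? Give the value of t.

P'(t) = 3t^2 + (15/2)t + 9/2, which vanishes at t = -3/2 and t = -1.
Compare values at every candidate in [-3, 0]: P(-3) = -27/4, P(-3/2) = -27/16, P(-1) = -7/4, P(0) = 0.
So the minimum is P(-3) = -27/4.

-3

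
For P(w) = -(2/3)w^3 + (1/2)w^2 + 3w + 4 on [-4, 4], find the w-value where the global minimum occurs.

The derivative is -2w^2 + w + 3, which vanishes at w = -1 and w = 3/2.
Candidates: P(-4) = 128/3, P(-1) = 13/6, P(3/2) = 59/8, P(4) = -56/3.
The minimum over the interval is -56/3, attained at w = 4.

4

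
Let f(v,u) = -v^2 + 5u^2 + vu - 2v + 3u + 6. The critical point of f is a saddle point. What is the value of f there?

∂f/∂v = -2v + u - 2 = 0 and ∂f/∂u = v + 10u + 3 = 0, so (v, u) = (-23/21, -4/21).
The Hessian has f_{vv} = -2, f_{uu} = 10, f_{vu} = 1, giving D = -21 < 0, so the point is a saddle point.
f(-23/21, -4/21) = 143/21.

143/21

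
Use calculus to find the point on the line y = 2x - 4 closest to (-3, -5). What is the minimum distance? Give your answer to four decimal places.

Minimize D(x)^2 = (x + 3)^2 + (2x + 1)^2.
d/dx[D^2] = 2(x + 3) + 2·2·(2x + 1) = 0 ⇒ x = -1.
Then y = -6 and the distance is √(5) ≈ 2.2361.

2.2361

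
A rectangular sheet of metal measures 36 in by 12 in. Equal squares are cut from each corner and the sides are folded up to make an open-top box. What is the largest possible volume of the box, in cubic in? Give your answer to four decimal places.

545.2966

With cut size x, the volume is V(x) = x(36 − 2x)(12 − 2x) for 0 < x < 6.
V'(x) = 12x^2 − 192x + 432. Setting V'(x) = 0 gives x ≈ 2.7085 (the root in (0, 6)).
V''(x) = 24x − 192 is negative there, so this is the maximum; V ≈ 545.2966.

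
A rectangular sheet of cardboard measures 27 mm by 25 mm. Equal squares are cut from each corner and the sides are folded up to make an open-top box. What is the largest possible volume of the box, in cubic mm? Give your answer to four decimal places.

With cut size x, the volume is V(x) = x(27 − 2x)(25 − 2x) for 0 < x < 12.5.
V'(x) = 12x^2 − 208x + 675. Setting V'(x) = 0 gives x ≈ 4.3237 (the root in (0, 12.5)).
V''(x) = 24x − 208 is negative there, so this is the maximum; V ≈ 1297.5974.

1297.5974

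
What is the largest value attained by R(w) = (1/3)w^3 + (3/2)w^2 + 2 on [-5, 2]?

32/3

R'(w) = w^2 + 3w, which vanishes at w = -3 and w = 0.
Evaluating at the critical points and endpoints: R(-5) = -13/6; R(-3) = 13/2; R(0) = 2; R(2) = 32/3.
So the maximum is R(2) = 32/3.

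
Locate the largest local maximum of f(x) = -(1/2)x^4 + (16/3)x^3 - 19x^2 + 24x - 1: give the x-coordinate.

f'(x) = -2x^3 + 16x^2 - 38x + 24. Setting f'(x) = 0 gives x ∈ {1, 3, 4}.
Since f''(x) = -6x^2 + 32x - 38, we get f''(1) = -12 < 0 ⇒ local maximum; f''(3) = 4 > 0 ⇒ local minimum; f''(4) = -6 < 0 ⇒ local maximum.
So the largest local maximum value is f(1) = 53/6.

1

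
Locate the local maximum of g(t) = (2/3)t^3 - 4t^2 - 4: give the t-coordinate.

Critical points: g'(t) = 2t^2 - 8t vanishes at t = 0, 4.
Second-derivative test with g''(t) = 4t - 8: g''(0) = -8 < 0 ⇒ local maximum; g''(4) = 8 > 0 ⇒ local minimum.
So the local maximum value is g(0) = -4.

0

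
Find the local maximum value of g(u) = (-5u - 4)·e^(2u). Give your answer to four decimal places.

0.1857

Differentiating with the product rule gives g'(u) = (-10u - 13)·e^(2u). Since e^(2u) > 0, the only critical point is u = -13/10.
g''(-13/10) has the same sign as -10 < 0, so this is a local maximum.
g(-13/10) = (5/2)·e^(-13/5) ≈ 0.1857.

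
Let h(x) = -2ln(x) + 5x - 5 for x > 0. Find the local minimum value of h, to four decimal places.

-1.1674

h'(x) = -2/x + 5 = 0 gives x = 2/5.
h''(x) = 2/x², which is positive for x > 0, so this is a local minimum.
h(2/5) = -2·ln(2/5) + 2 - 5 ≈ -1.1674.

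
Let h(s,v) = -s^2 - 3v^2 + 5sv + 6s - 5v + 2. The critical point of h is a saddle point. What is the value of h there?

∂h/∂s = -2s + 5v + 6 = 0 and ∂h/∂v = 5s - 6v - 5 = 0, so (s, v) = (-11/13, -20/13).
The Hessian has h_{ss} = -2, h_{vv} = -6, h_{sv} = 5, giving D = -13 < 0, so the point is a saddle point.
h(-11/13, -20/13) = 43/13.

43/13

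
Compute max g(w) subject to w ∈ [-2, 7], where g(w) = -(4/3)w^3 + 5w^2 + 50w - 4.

613/3

g'(w) = -4w^2 + 10w + 50, whose only zero in [-2, 7] is w = 5.
Evaluating at the critical points and endpoints: g(-2) = -220/3,  g(5) = 613/3,  g(7) = 401/3.
Hence the absolute maximum is 613/3 at w = 5.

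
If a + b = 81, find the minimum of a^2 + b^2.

With a + b = 81, a^2 + b^2 = a^2 + (81 − a)^2.
The derivative 2a − 2(81 − a) = 4a − 162 vanishes at a = 81/2; second derivative 4 > 0, a minimum.
The minimum is 2·(81/2)^2 = 6561/2.

6561/2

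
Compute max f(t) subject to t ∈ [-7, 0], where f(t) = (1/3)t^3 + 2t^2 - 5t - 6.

82/3

The derivative is t^2 + 4t - 5, whose only zero in [-7, 0] is t = -5.
Candidates: f(-7) = 38/3,  f(-5) = 82/3,  f(0) = -6.
Hence the absolute maximum is 82/3 at t = -5.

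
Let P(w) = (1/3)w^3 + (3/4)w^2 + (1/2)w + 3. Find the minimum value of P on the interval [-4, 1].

The derivative is w^2 + (3/2)w + 1/2, which vanishes at w = -1 and w = -1/2.
Compare values at every candidate in [-4, 1]: P(-4) = -25/3,  P(-1) = 35/12,  P(-1/2) = 139/48,  P(1) = 55/12.
So the minimum is P(-4) = -25/3.

-25/3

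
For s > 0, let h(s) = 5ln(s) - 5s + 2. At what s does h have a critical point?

h'(s) = 5/s − 5 = 0 gives s = 1.
h''(s) = -5/s², which is negative for s > 0, so this is a local maximum.
h(1) = 5·ln(1) - 5 + 2 ≈ -3.0000.

1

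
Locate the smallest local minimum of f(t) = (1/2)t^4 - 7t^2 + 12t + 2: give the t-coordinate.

-3

Critical points: f'(t) = 2t^3 - 14t + 12 vanishes at t = -3, 1, 2.
Since f''(t) = 6t^2 - 14, we get f''(-3) = 40 > 0 ⇒ local minimum; f''(1) = -8 < 0 ⇒ local maximum; f''(2) = 10 > 0 ⇒ local minimum.
The smallest local minimum is f(-3) = -113/2.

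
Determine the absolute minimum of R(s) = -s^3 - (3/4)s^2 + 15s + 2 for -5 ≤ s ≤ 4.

The derivative is -3s^2 - (3/2)s + 15, which vanishes at s = -5/2 and s = 2.
Candidates: R(-5) = 133/4, R(-5/2) = -393/16, R(2) = 21, R(4) = -14.
Hence the absolute minimum is -393/16 at s = -5/2.

-393/16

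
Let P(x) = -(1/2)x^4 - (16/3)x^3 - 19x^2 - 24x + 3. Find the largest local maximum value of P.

P'(x) = -2x^3 - 16x^2 - 38x - 24. Setting P'(x) = 0 gives x ∈ {-4, -3, -1}.
P''(x) = -6x^2 - 32x - 38. P''(-4) = -6 < 0 ⇒ local maximum; P''(-3) = 4 > 0 ⇒ local minimum; P''(-1) = -12 < 0 ⇒ local maximum.
So the largest local maximum value is P(-1) = 77/6.

77/6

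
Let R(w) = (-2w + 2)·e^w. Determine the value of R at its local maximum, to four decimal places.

2.0000

By the product rule, R'(w) = (-2w)·e^w. Since e^w > 0, the only critical point is w = 0.
R''(0) has the same sign as -2 < 0, so this is a local maximum.
R(0) = (2)·e^(0) ≈ 2.0000.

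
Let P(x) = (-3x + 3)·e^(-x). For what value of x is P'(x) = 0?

2

Differentiating with the product rule gives P'(x) = (3x - 6)·e^(-x). Since e^(-x) > 0, the only critical point is x = 2.
P''(2) has the same sign as 3 > 0, so this is a local minimum.
P(2) = (-3)·e^(-2) ≈ -0.4060.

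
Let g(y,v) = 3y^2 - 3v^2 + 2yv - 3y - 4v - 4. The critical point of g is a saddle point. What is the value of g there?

∂g/∂y = 6y + 2v - 3 = 0 and ∂g/∂v = 2y - 6v - 4 = 0, so (y, v) = (13/20, -9/20).
The Hessian has g_{yy} = 6, g_{vv} = -6, g_{yv} = 2, giving D = -40 < 0, so the point is a saddle point.
g(13/20, -9/20) = -163/40.

-163/40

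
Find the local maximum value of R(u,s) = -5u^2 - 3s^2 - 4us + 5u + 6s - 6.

-129/44

∂R/∂u = -10u - 4s + 5 = 0 and ∂R/∂s = -4u - 6s + 6 = 0, so (u, s) = (3/22, 10/11).
The Hessian has R_{uu} = -10, R_{ss} = -6, R_{us} = -4, giving D = 44 > 0 with R_{uu} < 0, so the point is a local maximum.
R(3/22, 10/11) = -129/44.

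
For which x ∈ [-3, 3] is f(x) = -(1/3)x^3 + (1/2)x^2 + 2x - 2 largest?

-3

f'(x) = -x^2 + x + 2, which vanishes at x = -1 and x = 2.
Compare values at every candidate in [-3, 3]: f(-3) = 11/2,  f(-1) = -19/6,  f(2) = 4/3,  f(3) = -1/2.
So the maximum is f(-3) = 11/2.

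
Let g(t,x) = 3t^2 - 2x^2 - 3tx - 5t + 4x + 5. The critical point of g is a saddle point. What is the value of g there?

103/33

∂g/∂t = 6t - 3x - 5 = 0 and ∂g/∂x = -3t - 4x + 4 = 0, so (t, x) = (32/33, 3/11).
The Hessian has g_{tt} = 6, g_{xx} = -4, g_{tx} = -3, giving D = -33 < 0, so the point is a saddle point.
g(32/33, 3/11) = 103/33.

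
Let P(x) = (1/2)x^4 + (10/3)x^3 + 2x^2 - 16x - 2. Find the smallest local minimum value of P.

P'(x) = 2x^3 + 10x^2 + 4x - 16. Setting P'(x) = 0 gives x ∈ {-4, -2, 1}.
Second-derivative test with P''(x) = 6x^2 + 20x + 4: P''(-4) = 20 > 0 ⇒ local minimum; P''(-2) = -12 < 0 ⇒ local maximum; P''(1) = 30 > 0 ⇒ local minimum.
The smallest local minimum is P(1) = -73/6.

-73/6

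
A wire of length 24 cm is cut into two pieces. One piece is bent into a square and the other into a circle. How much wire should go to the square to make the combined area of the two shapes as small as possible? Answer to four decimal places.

13.4424

Let x be the length used for the square. Square side x/4; circle radius (24−x)/(2π).
A(x) = (x/4)² + π·((24−x)/(2π))² = x²/16 + (24−x)²/(4π) for 0 ≤ x ≤ 24. A'(x) = x/8 − (24−x)/(2π) = 0 gives x = 4·24/(π+4) ≈ 13.4424.
A'' = 1/8 + 1/(2π) > 0, so this gives the minimum combined area; x ≈ 13.4424 cm to the square.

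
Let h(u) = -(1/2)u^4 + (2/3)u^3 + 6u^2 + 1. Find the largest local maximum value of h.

h'(u) = -2u^3 + 2u^2 + 12u = 0 at u = -2, 0, 3.
Second-derivative test with h''(u) = -6u^2 + 4u + 12: h''(-2) = -20 < 0 ⇒ local maximum; h''(0) = 12 > 0 ⇒ local minimum; h''(3) = -30 < 0 ⇒ local maximum.
The largest local maximum is h(3) = 65/2.

65/2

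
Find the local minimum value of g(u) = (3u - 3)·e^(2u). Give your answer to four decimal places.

g'(u) = 3·e^(2u) + (3u - 3)·2·e^(2u) = (6u - 3)·e^(2u). Since e^(2u) > 0, the only critical point is u = 1/2.
g''(1/2) has the same sign as 6 > 0, so this is a local minimum.
g(1/2) = (-3/2)·e^(1) ≈ -4.0774.

-4.0774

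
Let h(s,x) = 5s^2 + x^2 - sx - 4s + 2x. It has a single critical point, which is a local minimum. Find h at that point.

∂h/∂s = 10s - x - 4 = 0 and ∂h/∂x = -s + 2x + 2 = 0, so (s, x) = (6/19, -16/19).
The Hessian has h_{ss} = 10, h_{xx} = 2, h_{sx} = -1, giving D = 19 > 0 with h_{ss} > 0, so the point is a local minimum.
h(6/19, -16/19) = -28/19.

-28/19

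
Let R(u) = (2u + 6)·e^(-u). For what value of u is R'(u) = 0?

Differentiating with the product rule gives R'(u) = (-2u - 4)·e^(-u). Since e^(-u) > 0, the only critical point is u = -2.
R''(-2) has the same sign as -2 < 0, so this is a local maximum.
R(-2) = (2)·e^(2) ≈ 14.7781.

-2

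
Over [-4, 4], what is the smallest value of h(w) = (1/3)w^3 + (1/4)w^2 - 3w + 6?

The derivative is w^2 + (1/2)w - 3, which vanishes at w = -2 and w = 3/2.
Evaluating at the critical points and endpoints: h(-4) = 2/3,  h(-2) = 31/3,  h(3/2) = 51/16,  h(4) = 58/3.
The minimum over the interval is 2/3, attained at w = -4.

2/3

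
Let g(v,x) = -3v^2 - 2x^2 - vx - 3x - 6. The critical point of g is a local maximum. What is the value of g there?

∂g/∂v = -6v - x = 0 and ∂g/∂x = -v - 4x - 3 = 0, so (v, x) = (3/23, -18/23).
The Hessian has g_{vv} = -6, g_{xx} = -4, g_{vx} = -1, giving D = 23 > 0 with g_{vv} < 0, so the point is a local maximum.
g(3/23, -18/23) = -111/23.

-111/23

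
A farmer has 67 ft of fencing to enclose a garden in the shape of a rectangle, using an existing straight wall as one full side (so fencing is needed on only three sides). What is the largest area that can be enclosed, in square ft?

4489/8

Let the sides perpendicular to the wall have length x and the parallel side y, so 2x + y = 67 and the area is A = xy = x(67 − 2x).
A'(x) = 67 − 4x = 0 gives x = 67/4, and A''(x) = −4 < 0 confirms a maximum.
Then y = 67 − 2·67/4 = 67/2 and A = 4489/8.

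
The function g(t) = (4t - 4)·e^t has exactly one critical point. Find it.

0

g'(t) = 4·e^t + (4t - 4)·1·e^t = (4t)·e^t. Since e^t > 0, the only critical point is t = 0.
g''(0) has the same sign as 4 > 0, so this is a local minimum.
g(0) = (-4)·e^(0) ≈ -4.0000.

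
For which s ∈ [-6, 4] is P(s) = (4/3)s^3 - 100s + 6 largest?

The derivative is 4s^2 - 100, whose only zero in [-6, 4] is s = -5.
Compare values at every candidate in [-6, 4]: P(-6) = 318, P(-5) = 1018/3, P(4) = -926/3.
Hence the absolute maximum is 1018/3 at s = -5.

-5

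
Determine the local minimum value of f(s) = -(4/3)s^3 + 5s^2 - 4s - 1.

f'(s) = -4s^2 + 10s - 4 = 0 at s = 1/2, 2.
Since f''(s) = -8s + 10, we get f''(1/2) = 6 > 0 ⇒ local minimum; f''(2) = -6 < 0 ⇒ local maximum.
The local minimum is f(1/2) = -23/12.

-23/12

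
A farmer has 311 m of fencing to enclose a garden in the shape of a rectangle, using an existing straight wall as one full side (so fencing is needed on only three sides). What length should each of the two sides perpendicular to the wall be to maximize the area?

311/4

Let the sides perpendicular to the wall have length x and the parallel side y, so 2x + y = 311 and the area is A = xy = x(311 − 2x).
A'(x) = 311 − 4x = 0 gives x = 311/4, and A''(x) = −4 < 0 confirms a maximum.
Then y = 311 − 2·311/4 = 311/2 and A = 96721/8.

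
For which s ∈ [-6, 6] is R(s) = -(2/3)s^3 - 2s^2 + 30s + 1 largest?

3

R'(s) = -2s^2 - 4s + 30, which vanishes at s = -5 and s = 3.
Evaluating at the critical points and endpoints: R(-6) = -107,  R(-5) = -347/3,  R(3) = 55,  R(6) = -35.
So the maximum is R(3) = 55.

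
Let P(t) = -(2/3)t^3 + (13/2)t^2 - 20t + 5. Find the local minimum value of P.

Critical points: P'(t) = -2t^2 + 13t - 20 vanishes at t = 5/2, 4.
Second-derivative test with P''(t) = -4t + 13: P''(5/2) = 3 > 0 ⇒ local minimum; P''(4) = -3 < 0 ⇒ local maximum.
So the local minimum value is P(5/2) = -355/24.

-355/24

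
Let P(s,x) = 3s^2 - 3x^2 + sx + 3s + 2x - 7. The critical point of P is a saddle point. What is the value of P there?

∂P/∂s = 6s + x + 3 = 0 and ∂P/∂x = s - 6x + 2 = 0, so (s, x) = (-20/37, 9/37).
The Hessian has P_{ss} = 6, P_{xx} = -6, P_{sx} = 1, giving D = -37 < 0, so the point is a saddle point.
P(-20/37, 9/37) = -280/37.

-280/37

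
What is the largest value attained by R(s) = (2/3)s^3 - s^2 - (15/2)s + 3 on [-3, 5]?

R'(s) = 2s^2 - 2s - 15/2, which vanishes at s = -3/2 and s = 5/2.
Candidates: R(-3) = -3/2, R(-3/2) = 39/4, R(5/2) = -139/12, R(5) = 143/6.
So the maximum is R(5) = 143/6.

143/6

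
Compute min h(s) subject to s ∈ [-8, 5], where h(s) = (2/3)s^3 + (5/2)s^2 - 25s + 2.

-827/24

Differentiating, h'(s) = 2s^2 + 5s - 25; which vanishes at s = -5 and s = 5/2.
Evaluating at the critical points and endpoints: h(-8) = 62/3, h(-5) = 637/6, h(5/2) = -827/24, h(5) = 137/6.
Hence the absolute minimum is -827/24 at s = 5/2.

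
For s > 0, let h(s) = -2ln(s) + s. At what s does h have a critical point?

h'(s) = -2/s + 1 = 0 gives s = 2.
h''(s) = 2/s², which is positive for s > 0, so this is a local minimum.
h(2) = -2·ln(2) + 2 ≈ 0.6137.

2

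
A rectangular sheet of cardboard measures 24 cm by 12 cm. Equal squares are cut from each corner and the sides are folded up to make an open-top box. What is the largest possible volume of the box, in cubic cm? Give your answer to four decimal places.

With cut size x, the volume is V(x) = x(24 − 2x)(12 − 2x) for 0 < x < 6.
V'(x) = 12x^2 − 144x + 288. Setting V'(x) = 0 gives x ≈ 2.5359 (the root in (0, 6)).
V''(x) = 24x − 144 is negative there, so this is the maximum; V ≈ 332.5538.

332.5538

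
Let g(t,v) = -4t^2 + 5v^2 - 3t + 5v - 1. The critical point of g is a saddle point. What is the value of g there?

∂g/∂t = -8t - 3 = 0 and ∂g/∂v = 10v + 5 = 0, so (t, v) = (-3/8, -1/2).
The Hessian has g_{tt} = -8, g_{vv} = 10, g_{tv} = 0, giving D = -80 < 0, so the point is a saddle point.
g(-3/8, -1/2) = -27/16.

-27/16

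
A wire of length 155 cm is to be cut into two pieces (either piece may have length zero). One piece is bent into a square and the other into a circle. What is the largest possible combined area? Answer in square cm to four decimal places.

1911.8488

Let x be the length used for the square. Square side x/4; circle radius (155−x)/(2π).
A(x) = (x/4)² + π·((155−x)/(2π))² = x²/16 + (155−x)²/(4π) for 0 ≤ x ≤ 155. A'(x) = x/8 − (155−x)/(2π) = 0 gives x = 4·155/(π+4) ≈ 86.8154.
A'' > 0, so the interior critical point is a minimum; the maximum is at an endpoint. A(0) = 1911.8488 and A(155) = 1501.5625, so the largest area is 1911.8488.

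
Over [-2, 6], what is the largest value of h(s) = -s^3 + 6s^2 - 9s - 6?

44

Differentiating, h'(s) = -3s^2 + 12s - 9; which vanishes at s = 1 and s = 3.
Candidates: h(-2) = 44,  h(1) = -10,  h(3) = -6,  h(6) = -60.
The maximum over the interval is 44, attained at s = -2.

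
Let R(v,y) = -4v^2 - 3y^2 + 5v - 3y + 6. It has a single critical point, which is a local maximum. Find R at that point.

133/16

∂R/∂v = -8v + 5 = 0 and ∂R/∂y = -6y - 3 = 0, so (v, y) = (5/8, -1/2).
The Hessian has R_{vv} = -8, R_{yy} = -6, R_{vy} = 0, giving D = 48 > 0 with R_{vv} < 0, so the point is a local maximum.
R(5/8, -1/2) = 133/16.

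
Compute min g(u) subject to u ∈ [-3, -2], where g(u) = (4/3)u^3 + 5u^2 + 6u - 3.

-12

Differentiating, g'(u) = 4u^2 + 10u + 6; which has no zeros in [-3, -2].
Evaluating at the critical points and endpoints: g(-3) = -12, g(-2) = -17/3.
The minimum over the interval is -12, attained at u = -3.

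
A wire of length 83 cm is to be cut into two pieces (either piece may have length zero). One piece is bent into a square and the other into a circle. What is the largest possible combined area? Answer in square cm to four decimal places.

548.2092

Let x be the length used for the square. Square side x/4; circle radius (83−x)/(2π).
A(x) = (x/4)² + π·((83−x)/(2π))² = x²/16 + (83−x)²/(4π) for 0 ≤ x ≤ 83. A'(x) = x/8 − (83−x)/(2π) = 0 gives x = 4·83/(π+4) ≈ 46.4882.
A'' > 0, so the interior critical point is a minimum; the maximum is at an endpoint. A(0) = 548.2092 and A(83) = 430.5625, so the largest area is 548.2092.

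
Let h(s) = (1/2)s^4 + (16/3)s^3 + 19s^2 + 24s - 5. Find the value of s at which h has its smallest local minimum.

h'(s) = 2s^3 + 16s^2 + 38s + 24. Setting h'(s) = 0 gives s ∈ {-4, -3, -1}.
Since h''(s) = 6s^2 + 32s + 38, we get h''(-4) = 6 > 0 ⇒ local minimum; h''(-3) = -4 < 0 ⇒ local maximum; h''(-1) = 12 > 0 ⇒ local minimum.
The smallest local minimum is h(-1) = -89/6.

-1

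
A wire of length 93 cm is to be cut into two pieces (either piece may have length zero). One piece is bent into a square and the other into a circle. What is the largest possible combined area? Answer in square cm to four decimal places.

688.2656

Let x be the length used for the square. Square side x/4; circle radius (93−x)/(2π).
A(x) = (x/4)² + π·((93−x)/(2π))² = x²/16 + (93−x)²/(4π) for 0 ≤ x ≤ 93. A'(x) = x/8 − (93−x)/(2π) = 0 gives x = 4·93/(π+4) ≈ 52.0892.
A'' > 0, so the interior critical point is a minimum; the maximum is at an endpoint. A(0) = 688.2656 and A(93) = 540.5625, so the largest area is 688.2656.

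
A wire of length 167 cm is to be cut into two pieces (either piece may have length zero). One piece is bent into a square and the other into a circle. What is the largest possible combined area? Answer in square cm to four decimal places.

Let x be the length used for the square. Square side x/4; circle radius (167−x)/(2π).
A(x) = (x/4)² + π·((167−x)/(2π))² = x²/16 + (167−x)²/(4π) for 0 ≤ x ≤ 167. A'(x) = x/8 − (167−x)/(2π) = 0 gives x = 4·167/(π+4) ≈ 93.5366.
A'' > 0, so the interior critical point is a minimum; the maximum is at an endpoint. A(0) = 2219.3361 and A(167) = 1743.0625, so the largest area is 2219.3361.

2219.3361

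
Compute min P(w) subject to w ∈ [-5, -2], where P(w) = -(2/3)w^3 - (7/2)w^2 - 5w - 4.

-71/24

Differentiating, P'(w) = -2w^2 - 7w - 5; whose only zero in [-5, -2] is w = -5/2.
Compare values at every candidate in [-5, -2]: P(-5) = 101/6; P(-5/2) = -71/24; P(-2) = -8/3.
Hence the absolute minimum is -71/24 at w = -5/2.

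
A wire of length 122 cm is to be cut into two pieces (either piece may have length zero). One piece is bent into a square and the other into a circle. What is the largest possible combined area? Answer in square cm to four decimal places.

Let x be the length used for the square. Square side x/4; circle radius (122−x)/(2π).
A(x) = (x/4)² + π·((122−x)/(2π))² = x²/16 + (122−x)²/(4π) for 0 ≤ x ≤ 122. A'(x) = x/8 − (122−x)/(2π) = 0 gives x = 4·122/(π+4) ≈ 68.3321.
A'' > 0, so the interior critical point is a minimum; the maximum is at an endpoint. A(0) = 1184.4311 and A(122) = 930.2500, so the largest area is 1184.4311.

1184.4311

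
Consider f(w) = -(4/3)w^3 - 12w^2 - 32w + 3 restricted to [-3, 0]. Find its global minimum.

3

Differentiating, f'(w) = -4w^2 - 24w - 32; whose only zero in [-3, 0] is w = -2.
Compare values at every candidate in [-3, 0]: f(-3) = 27,  f(-2) = 89/3,  f(0) = 3.
The minimum over the interval is 3, attained at w = 0.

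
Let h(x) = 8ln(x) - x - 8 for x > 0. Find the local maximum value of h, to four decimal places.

h'(x) = 8/x − 1 = 0 gives x = 8.
h''(x) = -8/x², which is negative for x > 0, so this is a local maximum.
h(8) = 8·ln(8) - 8 - 8 ≈ 0.6355.

0.6355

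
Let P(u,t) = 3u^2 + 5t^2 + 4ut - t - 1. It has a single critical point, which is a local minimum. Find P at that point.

∂P/∂u = 6u + 4t = 0 and ∂P/∂t = 4u + 10t - 1 = 0, so (u, t) = (-1/11, 3/22).
The Hessian has P_{uu} = 6, P_{tt} = 10, P_{ut} = 4, giving D = 44 > 0 with P_{uu} > 0, so the point is a local minimum.
P(-1/11, 3/22) = -47/44.

-47/44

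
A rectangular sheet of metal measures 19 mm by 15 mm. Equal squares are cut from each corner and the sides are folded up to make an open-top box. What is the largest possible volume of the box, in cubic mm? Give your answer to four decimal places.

With cut size x, the volume is V(x) = x(19 − 2x)(15 − 2x) for 0 < x < 7.5.
V'(x) = 12x^2 − 136x + 285. Setting V'(x) = 0 gives x ≈ 2.7751 (the root in (0, 7.5)).
V''(x) = 24x − 136 is negative there, so this is the maximum; V ≈ 352.7094.

352.7094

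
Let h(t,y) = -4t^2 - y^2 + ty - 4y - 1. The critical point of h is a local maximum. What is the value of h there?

∂h/∂t = -8t + y = 0 and ∂h/∂y = t - 2y - 4 = 0, so (t, y) = (-4/15, -32/15).
The Hessian has h_{tt} = -8, h_{yy} = -2, h_{ty} = 1, giving D = 15 > 0 with h_{tt} < 0, so the point is a local maximum.
h(-4/15, -32/15) = 49/15.

49/15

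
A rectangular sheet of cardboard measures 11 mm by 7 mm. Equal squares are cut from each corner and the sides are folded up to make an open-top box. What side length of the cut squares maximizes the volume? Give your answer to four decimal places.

With cut size x, the volume is V(x) = x(11 − 2x)(7 − 2x) for 0 < x < 3.5.
V'(x) = 12x^2 − 72x + 77. Setting V'(x) = 0 gives x ≈ 1.3927 (the root in (0, 3.5)).
V''(x) = 24x − 72 is negative there, so this is the maximum; V ≈ 48.2170.

1.3927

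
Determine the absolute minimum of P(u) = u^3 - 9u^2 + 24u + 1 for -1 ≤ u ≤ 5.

P'(u) = 3u^2 - 18u + 24, which vanishes at u = 2 and u = 4.
Evaluating at the critical points and endpoints: P(-1) = -33; P(2) = 21; P(4) = 17; P(5) = 21.
Hence the absolute minimum is -33 at u = -1.

-33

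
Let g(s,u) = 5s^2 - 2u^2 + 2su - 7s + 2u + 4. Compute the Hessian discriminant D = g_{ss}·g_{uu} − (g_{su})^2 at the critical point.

-44

∂g/∂s = 10s + 2u - 7 = 0 and ∂g/∂u = 2s - 4u + 2 = 0, so (s, u) = (6/11, 17/22).
The Hessian has g_{ss} = 10, g_{uu} = -4, g_{su} = 2, giving D = -44 < 0, so the point is a saddle point.
D = (10)·(-4) − (2)^2 = -44.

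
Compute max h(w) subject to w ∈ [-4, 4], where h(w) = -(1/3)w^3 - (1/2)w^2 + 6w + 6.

40/3

Differentiating, h'(w) = -w^2 - w + 6; which vanishes at w = -3 and w = 2.
Evaluating at the critical points and endpoints: h(-4) = -14/3; h(-3) = -15/2; h(2) = 40/3; h(4) = 2/3.
The maximum over the interval is 40/3, attained at w = 2.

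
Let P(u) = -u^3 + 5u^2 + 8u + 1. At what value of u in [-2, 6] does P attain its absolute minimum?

-2/3

The derivative is -3u^2 + 10u + 8, which vanishes at u = -2/3 and u = 4.
Candidates: P(-2) = 13, P(-2/3) = -49/27, P(4) = 49, P(6) = 13.
So the minimum is P(-2/3) = -49/27.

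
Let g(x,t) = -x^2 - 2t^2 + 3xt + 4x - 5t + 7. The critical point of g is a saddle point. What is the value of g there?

10

∂g/∂x = -2x + 3t + 4 = 0 and ∂g/∂t = 3x - 4t - 5 = 0, so (x, t) = (-1, -2).
The Hessian has g_{xx} = -2, g_{tt} = -4, g_{xt} = 3, giving D = -1 < 0, so the point is a saddle point.
g(-1, -2) = 10.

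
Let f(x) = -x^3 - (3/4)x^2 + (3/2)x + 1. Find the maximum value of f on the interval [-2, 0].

Differentiating, f'(x) = -3x^2 - (3/2)x + 3/2; whose only zero in [-2, 0] is x = -1.
Candidates: f(-2) = 3, f(-1) = -1/4, f(0) = 1.
The maximum over the interval is 3, attained at x = -2.

3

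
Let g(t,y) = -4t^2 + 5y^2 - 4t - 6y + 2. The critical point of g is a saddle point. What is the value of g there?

6/5

∂g/∂t = -8t - 4 = 0 and ∂g/∂y = 10y - 6 = 0, so (t, y) = (-1/2, 3/5).
The Hessian has g_{tt} = -8, g_{yy} = 10, g_{ty} = 0, giving D = -80 < 0, so the point is a saddle point.
g(-1/2, 3/5) = 6/5.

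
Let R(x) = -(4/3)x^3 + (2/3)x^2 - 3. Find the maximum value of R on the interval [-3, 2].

R'(x) = -4x^2 + (4/3)x, which vanishes at x = 0 and x = 1/3.
Evaluating at the critical points and endpoints: R(-3) = 39; R(0) = -3; R(1/3) = -241/81; R(2) = -11.
The maximum over the interval is 39, attained at x = -3.

39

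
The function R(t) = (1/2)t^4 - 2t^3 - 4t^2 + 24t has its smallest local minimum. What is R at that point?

R'(t) = 2t^3 - 6t^2 - 8t + 24. Setting R'(t) = 0 gives t ∈ {-2, 2, 3}.
R''(t) = 6t^2 - 12t - 8. R''(-2) = 40 > 0 ⇒ local minimum; R''(2) = -8 < 0 ⇒ local maximum; R''(3) = 10 > 0 ⇒ local minimum.
Thus R has its smallest local minimum at t = -2, with value -40.

-40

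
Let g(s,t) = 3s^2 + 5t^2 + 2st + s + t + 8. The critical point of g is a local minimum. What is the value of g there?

∂g/∂s = 6s + 2t + 1 = 0 and ∂g/∂t = 2s + 10t + 1 = 0, so (s, t) = (-1/7, -1/14).
The Hessian has g_{ss} = 6, g_{tt} = 10, g_{st} = 2, giving D = 56 > 0 with g_{ss} > 0, so the point is a local minimum.
g(-1/7, -1/14) = 221/28.

221/28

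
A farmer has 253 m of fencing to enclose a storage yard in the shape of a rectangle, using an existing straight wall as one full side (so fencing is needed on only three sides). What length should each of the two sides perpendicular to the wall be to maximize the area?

253/4

Let the sides perpendicular to the wall have length x and the parallel side y, so 2x + y = 253 and the area is A = xy = x(253 − 2x).
A'(x) = 253 − 4x = 0 gives x = 253/4, and A''(x) = −4 < 0 confirms a maximum.
Then y = 253 − 2·253/4 = 253/2 and A = 64009/8.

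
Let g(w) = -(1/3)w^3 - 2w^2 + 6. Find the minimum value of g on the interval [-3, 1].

-3

The derivative is -w^2 - 4w, whose only zero in [-3, 1] is w = 0.
Evaluating at the critical points and endpoints: g(-3) = -3,  g(0) = 6,  g(1) = 11/3.
Hence the absolute minimum is -3 at w = -3.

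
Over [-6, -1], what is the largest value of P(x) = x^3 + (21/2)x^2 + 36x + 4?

-45/2

The derivative is 3x^2 + 21x + 36, which vanishes at x = -4 and x = -3.
Compare values at every candidate in [-6, -1]: P(-6) = -50, P(-4) = -36, P(-3) = -73/2, P(-1) = -45/2.
So the maximum is P(-1) = -45/2.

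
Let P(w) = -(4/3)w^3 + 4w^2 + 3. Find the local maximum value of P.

25/3

P'(w) = -4w^2 + 8w = 0 at w = 0, 2.
Since P''(w) = -8w + 8, we get P''(0) = 8 > 0 ⇒ local minimum; P''(2) = -8 < 0 ⇒ local maximum.
Thus P has its local maximum at w = 2, with value 25/3.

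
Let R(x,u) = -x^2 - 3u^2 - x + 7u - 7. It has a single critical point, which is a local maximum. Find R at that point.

∂R/∂x = -2x - 1 = 0 and ∂R/∂u = -6u + 7 = 0, so (x, u) = (-1/2, 7/6).
The Hessian has R_{xx} = -2, R_{uu} = -6, R_{xu} = 0, giving D = 12 > 0 with R_{xx} < 0, so the point is a local maximum.
R(-1/2, 7/6) = -8/3.

-8/3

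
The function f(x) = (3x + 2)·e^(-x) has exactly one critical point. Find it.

By the product rule, f'(x) = (-3x + 1)·e^(-x). Since e^(-x) > 0, the only critical point is x = 1/3.
f''(1/3) has the same sign as -3 < 0, so this is a local maximum.
f(1/3) = (3)·e^(-1/3) ≈ 2.1496.

1/3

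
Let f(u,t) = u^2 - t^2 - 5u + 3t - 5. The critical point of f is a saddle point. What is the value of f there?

-9

∂f/∂u = 2u - 5 = 0 and ∂f/∂t = -2t + 3 = 0, so (u, t) = (5/2, 3/2).
The Hessian has f_{uu} = 2, f_{tt} = -2, f_{ut} = 0, giving D = -4 < 0, so the point is a saddle point.
f(5/2, 3/2) = -9.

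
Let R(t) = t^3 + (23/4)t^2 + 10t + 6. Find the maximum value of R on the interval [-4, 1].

R'(t) = 3t^2 + (23/2)t + 10, which vanishes at t = -5/2 and t = -4/3.
Compare values at every candidate in [-4, 1]: R(-4) = -6, R(-5/2) = 21/16, R(-4/3) = 14/27, R(1) = 91/4.
Hence the absolute maximum is 91/4 at t = 1.

91/4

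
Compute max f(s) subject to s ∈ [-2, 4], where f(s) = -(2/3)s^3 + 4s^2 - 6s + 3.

109/3

f'(s) = -2s^2 + 8s - 6, which vanishes at s = 1 and s = 3.
Compare values at every candidate in [-2, 4]: f(-2) = 109/3; f(1) = 1/3; f(3) = 3; f(4) = 1/3.
The maximum over the interval is 109/3, attained at s = -2.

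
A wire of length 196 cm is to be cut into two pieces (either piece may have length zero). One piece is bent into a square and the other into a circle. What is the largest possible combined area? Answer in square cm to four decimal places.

Let x be the length used for the square. Square side x/4; circle radius (196−x)/(2π).
A(x) = (x/4)² + π·((196−x)/(2π))² = x²/16 + (196−x)²/(4π) for 0 ≤ x ≤ 196. A'(x) = x/8 − (196−x)/(2π) = 0 gives x = 4·196/(π+4) ≈ 109.7794.
A'' > 0, so the interior critical point is a minimum; the maximum is at an endpoint. A(0) = 3057.0481 and A(196) = 2401.0000, so the largest area is 3057.0481.

3057.0481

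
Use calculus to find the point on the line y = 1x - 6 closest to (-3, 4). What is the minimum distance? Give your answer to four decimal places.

Minimize D(x)^2 = (x + 3)^2 + (x - 10)^2.
d/dx[D^2] = 2(x + 3) + 2·1·(x - 10) = 0 ⇒ x = 7/2.
Then y = -5/2 and the distance is √(169/2) ≈ 9.1924.

9.1924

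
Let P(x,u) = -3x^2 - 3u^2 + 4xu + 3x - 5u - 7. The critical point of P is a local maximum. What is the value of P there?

∂P/∂x = -6x + 4u + 3 = 0 and ∂P/∂u = 4x - 6u - 5 = 0, so (x, u) = (-1/10, -9/10).
The Hessian has P_{xx} = -6, P_{uu} = -6, P_{xu} = 4, giving D = 20 > 0 with P_{xx} < 0, so the point is a local maximum.
P(-1/10, -9/10) = -49/10.

-49/10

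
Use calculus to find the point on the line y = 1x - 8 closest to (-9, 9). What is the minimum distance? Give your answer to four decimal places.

18.3848

Minimize D(x)^2 = (x + 9)^2 + (x - 17)^2.
d/dx[D^2] = 2(x + 9) + 2·1·(x - 17) = 0 ⇒ x = 4.
Then y = -4 and the distance is √(338) ≈ 18.3848.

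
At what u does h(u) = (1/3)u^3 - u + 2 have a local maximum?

h'(u) = u^2 - 1. Setting h'(u) = 0 gives u ∈ {-1, 1}.
Second-derivative test with h''(u) = 2u: h''(-1) = -2 < 0 ⇒ local maximum; h''(1) = 2 > 0 ⇒ local minimum.
Thus h has its local maximum at u = -1, with value 8/3.

-1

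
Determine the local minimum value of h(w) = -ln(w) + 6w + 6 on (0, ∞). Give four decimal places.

h'(w) = -1/w + 6 = 0 gives w = 1/6.
h''(w) = 1/w², which is positive for w > 0, so this is a local minimum.
h(1/6) = -1·ln(1/6) + 1 + 6 ≈ 8.7918.

8.7918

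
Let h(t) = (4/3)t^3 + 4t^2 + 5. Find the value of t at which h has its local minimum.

0

h'(t) = 4t^2 + 8t = 0 at t = -2, 0.
h''(t) = 8t + 8. h''(-2) = -8 < 0 ⇒ local maximum; h''(0) = 8 > 0 ⇒ local minimum.
Thus h has its local minimum at t = 0, with value 5.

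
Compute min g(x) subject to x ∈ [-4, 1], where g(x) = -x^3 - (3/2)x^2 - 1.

Differentiating, g'(x) = -3x^2 - 3x; which vanishes at x = -1 and x = 0.
Compare values at every candidate in [-4, 1]: g(-4) = 39; g(-1) = -3/2; g(0) = -1; g(1) = -7/2.
The minimum over the interval is -7/2, attained at x = 1.

-7/2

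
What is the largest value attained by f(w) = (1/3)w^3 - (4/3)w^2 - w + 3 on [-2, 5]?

19/3

The derivative is w^2 - (8/3)w - 1, which vanishes at w = -1/3 and w = 3.
Candidates: f(-2) = -3, f(-1/3) = 257/81, f(3) = -3, f(5) = 19/3.
The maximum over the interval is 19/3, attained at w = 5.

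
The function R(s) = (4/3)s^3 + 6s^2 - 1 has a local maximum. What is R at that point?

Critical points: R'(s) = 4s^2 + 12s vanishes at s = -3, 0.
R''(s) = 8s + 12. R''(-3) = -12 < 0 ⇒ local maximum; R''(0) = 12 > 0 ⇒ local minimum.
The local maximum is R(-3) = 17.

17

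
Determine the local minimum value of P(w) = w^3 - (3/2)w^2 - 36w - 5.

P'(w) = 3w^2 - 3w - 36 = 0 at w = -3, 4.
Second-derivative test with P''(w) = 6w - 3: P''(-3) = -21 < 0 ⇒ local maximum; P''(4) = 21 > 0 ⇒ local minimum.
The local minimum is P(4) = -109.

-109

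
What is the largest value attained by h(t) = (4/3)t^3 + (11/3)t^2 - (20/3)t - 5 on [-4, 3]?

44

The derivative is 4t^2 + (22/3)t - 20/3, which vanishes at t = -5/2 and t = 2/3.
Candidates: h(-4) = -5,  h(-5/2) = 55/4,  h(2/3) = -601/81,  h(3) = 44.
Hence the absolute maximum is 44 at t = 3.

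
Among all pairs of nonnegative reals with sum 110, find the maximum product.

With x + y = 110, the product is P(x) = x(110 − x).
P'(x) = 110 − 2x = 0 gives x = 55; P'' = −2 < 0, so this is the maximum.
P = 55·55 = 3025.

3025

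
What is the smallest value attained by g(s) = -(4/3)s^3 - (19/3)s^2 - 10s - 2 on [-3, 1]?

Differentiating, g'(s) = -4s^2 - (38/3)s - 10; which vanishes at s = -5/3 and s = -3/2.
Compare values at every candidate in [-3, 1]: g(-3) = 7, g(-5/3) = 263/81, g(-3/2) = 13/4, g(1) = -59/3.
The minimum over the interval is -59/3, attained at s = 1.

-59/3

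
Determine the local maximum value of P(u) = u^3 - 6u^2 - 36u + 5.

45

P'(u) = 3u^2 - 12u - 36. Setting P'(u) = 0 gives u ∈ {-2, 6}.
Second-derivative test with P''(u) = 6u - 12: P''(-2) = -24 < 0 ⇒ local maximum; P''(6) = 24 > 0 ⇒ local minimum.
So the local maximum value is P(-2) = 45.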